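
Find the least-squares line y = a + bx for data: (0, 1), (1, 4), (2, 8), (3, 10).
a = 11/10, b = 31/10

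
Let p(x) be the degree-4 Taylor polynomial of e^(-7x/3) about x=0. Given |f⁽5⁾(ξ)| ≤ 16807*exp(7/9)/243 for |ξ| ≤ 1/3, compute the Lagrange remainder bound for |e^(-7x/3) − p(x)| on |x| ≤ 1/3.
16807*exp(7/9)/7085880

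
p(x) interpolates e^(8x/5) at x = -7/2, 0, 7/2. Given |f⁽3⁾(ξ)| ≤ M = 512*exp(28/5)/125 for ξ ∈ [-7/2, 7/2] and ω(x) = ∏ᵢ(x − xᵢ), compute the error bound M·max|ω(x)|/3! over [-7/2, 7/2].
21952*sqrt(3)*exp(28/5)/3375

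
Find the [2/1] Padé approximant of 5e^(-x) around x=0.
(5*x**2/6 - 10*x/3 + 5)/(x/3 + 1)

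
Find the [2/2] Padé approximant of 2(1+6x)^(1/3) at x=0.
(56*x**2/3 + 14*x + 2)/(10*x**2/3 + 5*x + 1)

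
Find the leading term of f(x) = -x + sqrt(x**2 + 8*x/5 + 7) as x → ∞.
4/5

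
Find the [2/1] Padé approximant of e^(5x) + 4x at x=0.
(-5*x**2/2 + 22*x/3 + 1)/(1 - 5*x/3)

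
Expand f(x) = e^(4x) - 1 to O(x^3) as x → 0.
4*x + 8*x**2 + O(x**3)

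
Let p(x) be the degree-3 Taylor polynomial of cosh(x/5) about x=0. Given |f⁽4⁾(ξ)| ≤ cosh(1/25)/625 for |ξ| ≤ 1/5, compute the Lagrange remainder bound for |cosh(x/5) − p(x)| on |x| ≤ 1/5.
cosh(1/25)/9375000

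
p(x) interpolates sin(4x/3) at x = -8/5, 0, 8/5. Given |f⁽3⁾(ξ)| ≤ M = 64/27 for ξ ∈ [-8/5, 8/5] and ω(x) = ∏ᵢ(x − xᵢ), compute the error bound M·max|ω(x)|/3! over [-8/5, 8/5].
32768*sqrt(3)/91125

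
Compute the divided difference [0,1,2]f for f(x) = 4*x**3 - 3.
12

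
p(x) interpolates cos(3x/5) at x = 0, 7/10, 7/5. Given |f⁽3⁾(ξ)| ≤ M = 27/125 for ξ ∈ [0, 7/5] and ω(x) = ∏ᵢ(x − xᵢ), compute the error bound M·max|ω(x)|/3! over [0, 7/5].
343*sqrt(3)/125000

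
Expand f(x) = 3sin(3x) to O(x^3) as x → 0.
9*x + O(x**3)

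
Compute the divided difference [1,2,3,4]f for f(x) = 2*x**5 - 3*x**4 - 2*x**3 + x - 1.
98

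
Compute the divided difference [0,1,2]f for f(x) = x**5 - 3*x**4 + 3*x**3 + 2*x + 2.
3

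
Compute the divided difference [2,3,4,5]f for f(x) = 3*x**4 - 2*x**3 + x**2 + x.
40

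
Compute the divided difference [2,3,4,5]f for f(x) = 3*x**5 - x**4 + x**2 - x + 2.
361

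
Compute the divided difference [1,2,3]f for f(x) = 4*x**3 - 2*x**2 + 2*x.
22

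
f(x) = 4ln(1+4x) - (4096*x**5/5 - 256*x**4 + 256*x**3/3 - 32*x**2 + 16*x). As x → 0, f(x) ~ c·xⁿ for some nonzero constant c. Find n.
6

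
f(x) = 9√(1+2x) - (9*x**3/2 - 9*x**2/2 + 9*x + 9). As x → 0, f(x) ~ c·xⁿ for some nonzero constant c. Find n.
4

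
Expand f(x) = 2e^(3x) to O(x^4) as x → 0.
2 + 6*x + 9*x**2 + 9*x**3 + O(x**4)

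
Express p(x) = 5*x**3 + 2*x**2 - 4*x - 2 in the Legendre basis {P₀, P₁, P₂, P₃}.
(-4/3)P₀ - P₁ + (4/3)P₂ + (2)P₃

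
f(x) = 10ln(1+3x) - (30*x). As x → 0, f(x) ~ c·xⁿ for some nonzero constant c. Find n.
2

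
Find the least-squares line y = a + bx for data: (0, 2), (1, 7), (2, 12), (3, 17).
a = 2, b = 5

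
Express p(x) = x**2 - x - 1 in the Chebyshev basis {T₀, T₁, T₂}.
(-1/2)T₀ - T₁ + (1/2)T₂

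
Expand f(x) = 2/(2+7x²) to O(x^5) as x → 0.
1 - 7*x**2/2 + 49*x**4/4 + O(x**5)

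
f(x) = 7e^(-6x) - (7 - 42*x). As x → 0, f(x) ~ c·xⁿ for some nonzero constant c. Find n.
2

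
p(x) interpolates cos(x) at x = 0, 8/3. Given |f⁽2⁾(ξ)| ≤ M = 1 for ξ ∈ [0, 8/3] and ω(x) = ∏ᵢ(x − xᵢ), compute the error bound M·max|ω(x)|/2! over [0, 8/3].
8/9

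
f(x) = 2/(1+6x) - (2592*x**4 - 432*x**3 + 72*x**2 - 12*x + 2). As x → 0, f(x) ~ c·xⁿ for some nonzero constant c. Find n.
5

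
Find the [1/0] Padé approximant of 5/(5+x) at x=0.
1 - x/5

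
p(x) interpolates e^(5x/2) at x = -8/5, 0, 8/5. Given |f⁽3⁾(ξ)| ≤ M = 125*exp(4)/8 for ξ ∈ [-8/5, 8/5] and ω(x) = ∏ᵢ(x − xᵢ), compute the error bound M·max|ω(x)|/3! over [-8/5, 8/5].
64*sqrt(3)*exp(4)/27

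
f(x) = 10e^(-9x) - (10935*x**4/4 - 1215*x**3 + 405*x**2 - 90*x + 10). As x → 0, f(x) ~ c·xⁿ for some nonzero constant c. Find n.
5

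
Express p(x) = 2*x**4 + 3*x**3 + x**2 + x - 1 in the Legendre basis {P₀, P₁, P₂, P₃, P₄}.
(-4/15)P₀ + (14/5)P₁ + (38/21)P₂ + (6/5)P₃ + (16/35)P₄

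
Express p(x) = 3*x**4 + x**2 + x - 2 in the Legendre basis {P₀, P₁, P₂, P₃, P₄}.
(-16/15)P₀ + P₁ + (50/21)P₂ + (24/35)P₄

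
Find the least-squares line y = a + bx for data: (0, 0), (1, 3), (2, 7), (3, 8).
a = 3/10, b = 14/5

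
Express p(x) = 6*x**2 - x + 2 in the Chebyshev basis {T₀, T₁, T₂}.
(5)T₀ - T₁ + (3)T₂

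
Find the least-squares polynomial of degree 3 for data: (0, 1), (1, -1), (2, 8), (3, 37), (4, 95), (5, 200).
5/7 + (-32/21)x + (-37/28)x² + (23/12)x³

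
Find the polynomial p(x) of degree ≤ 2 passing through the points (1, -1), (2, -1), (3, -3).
-x**2 + 3*x - 3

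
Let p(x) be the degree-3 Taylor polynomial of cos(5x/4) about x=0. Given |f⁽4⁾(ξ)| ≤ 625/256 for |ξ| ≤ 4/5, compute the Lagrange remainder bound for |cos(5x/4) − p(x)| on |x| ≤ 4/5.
1/24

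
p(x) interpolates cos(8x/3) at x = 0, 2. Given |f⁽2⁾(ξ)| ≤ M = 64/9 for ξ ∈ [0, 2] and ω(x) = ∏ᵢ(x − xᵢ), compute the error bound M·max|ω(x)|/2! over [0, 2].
32/9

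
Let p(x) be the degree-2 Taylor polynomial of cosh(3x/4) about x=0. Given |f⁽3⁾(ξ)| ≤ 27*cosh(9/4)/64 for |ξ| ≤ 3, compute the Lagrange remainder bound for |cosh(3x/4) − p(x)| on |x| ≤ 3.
243*cosh(9/4)/128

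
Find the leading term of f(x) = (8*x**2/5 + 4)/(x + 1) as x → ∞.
8*x/5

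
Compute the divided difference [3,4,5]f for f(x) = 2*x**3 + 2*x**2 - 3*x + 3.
26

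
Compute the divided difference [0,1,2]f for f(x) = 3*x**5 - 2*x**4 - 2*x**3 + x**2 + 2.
26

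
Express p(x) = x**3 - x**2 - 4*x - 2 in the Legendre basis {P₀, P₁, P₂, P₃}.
(-7/3)P₀ + (-17/5)P₁ + (-2/3)P₂ + (2/5)P₃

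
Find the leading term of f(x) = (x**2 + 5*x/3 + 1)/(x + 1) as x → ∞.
x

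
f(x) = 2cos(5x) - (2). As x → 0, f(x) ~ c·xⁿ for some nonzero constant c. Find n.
2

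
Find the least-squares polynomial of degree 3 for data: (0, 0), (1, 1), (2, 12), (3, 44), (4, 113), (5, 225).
5/42 + (-149/252)x + (-31/42)x² + (71/36)x³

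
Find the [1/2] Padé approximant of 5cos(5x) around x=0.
5/(25*x**2/2 + 1)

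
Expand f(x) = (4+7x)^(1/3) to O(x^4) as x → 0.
2**(2/3) + 7*2**(2/3)*x/12 - 49*2**(2/3)*x**2/144 + 1715*2**(2/3)*x**3/5184 + O(x**4)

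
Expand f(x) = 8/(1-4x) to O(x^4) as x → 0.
8 + 32*x + 128*x**2 + 512*x**3 + O(x**4)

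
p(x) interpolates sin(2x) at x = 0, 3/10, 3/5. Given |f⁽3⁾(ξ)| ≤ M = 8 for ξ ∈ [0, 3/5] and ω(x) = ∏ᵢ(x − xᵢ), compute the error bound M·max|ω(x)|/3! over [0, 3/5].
sqrt(3)/125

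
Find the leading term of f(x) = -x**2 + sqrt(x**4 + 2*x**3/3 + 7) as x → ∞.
x/3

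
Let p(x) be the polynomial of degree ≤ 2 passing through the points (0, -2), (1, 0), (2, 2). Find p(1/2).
-1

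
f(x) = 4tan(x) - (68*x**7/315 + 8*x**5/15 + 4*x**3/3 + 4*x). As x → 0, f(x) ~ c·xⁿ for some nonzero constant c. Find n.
9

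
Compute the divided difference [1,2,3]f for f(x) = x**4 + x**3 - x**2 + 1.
30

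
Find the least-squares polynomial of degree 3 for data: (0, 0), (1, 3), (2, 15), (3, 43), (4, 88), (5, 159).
-1/63 + (-34/189)x + (146/63)x² + (22/27)x³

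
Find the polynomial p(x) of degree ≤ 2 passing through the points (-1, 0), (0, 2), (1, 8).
2*x**2 + 4*x + 2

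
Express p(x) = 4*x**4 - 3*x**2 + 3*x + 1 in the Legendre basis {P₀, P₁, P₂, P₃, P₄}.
(4/5)P₀ + (3)P₁ + (2/7)P₂ + (32/35)P₄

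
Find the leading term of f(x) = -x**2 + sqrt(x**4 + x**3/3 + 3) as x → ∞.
x/6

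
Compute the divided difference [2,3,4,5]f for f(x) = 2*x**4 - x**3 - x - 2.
27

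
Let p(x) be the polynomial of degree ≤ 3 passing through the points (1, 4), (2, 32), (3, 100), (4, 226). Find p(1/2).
-5/8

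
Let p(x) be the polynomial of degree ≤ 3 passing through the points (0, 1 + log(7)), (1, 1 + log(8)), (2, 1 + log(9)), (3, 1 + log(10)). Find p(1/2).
-5*log(3)/8 + log(10)/16 + 5*log(7)/16 + 1 + 45*log(2)/16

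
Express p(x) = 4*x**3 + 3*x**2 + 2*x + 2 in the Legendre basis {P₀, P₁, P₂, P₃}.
(3)P₀ + (22/5)P₁ + (2)P₂ + (8/5)P₃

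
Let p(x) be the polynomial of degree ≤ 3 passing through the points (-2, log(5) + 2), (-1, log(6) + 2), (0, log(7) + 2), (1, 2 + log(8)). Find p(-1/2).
log(2**(3/8)*21**(9/16)*5**(15/16)/5) + 2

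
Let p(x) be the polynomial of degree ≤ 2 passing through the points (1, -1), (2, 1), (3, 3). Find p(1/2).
-2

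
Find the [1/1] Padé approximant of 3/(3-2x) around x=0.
1/(1 - 2*x/3)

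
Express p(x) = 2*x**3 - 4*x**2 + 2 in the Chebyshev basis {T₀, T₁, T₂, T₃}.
(3/2)T₁ + (-2)T₂ + (1/2)T₃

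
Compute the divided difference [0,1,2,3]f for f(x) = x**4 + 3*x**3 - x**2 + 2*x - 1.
9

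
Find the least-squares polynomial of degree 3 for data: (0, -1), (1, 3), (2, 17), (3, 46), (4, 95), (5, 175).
-25/21 + (167/63)x + (20/21)x² + (10/9)x³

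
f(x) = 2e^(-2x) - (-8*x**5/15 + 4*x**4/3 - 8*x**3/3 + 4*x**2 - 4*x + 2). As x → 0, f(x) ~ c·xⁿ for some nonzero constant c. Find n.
6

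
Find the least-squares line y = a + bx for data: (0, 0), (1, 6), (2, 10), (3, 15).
a = 2/5, b = 49/10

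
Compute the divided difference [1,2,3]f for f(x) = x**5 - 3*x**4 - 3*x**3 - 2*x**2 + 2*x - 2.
-5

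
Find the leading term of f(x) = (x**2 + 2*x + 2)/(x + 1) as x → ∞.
x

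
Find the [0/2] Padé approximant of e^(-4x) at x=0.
1/(8*x**2 + 4*x + 1)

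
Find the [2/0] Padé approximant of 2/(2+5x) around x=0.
25*x**2/4 - 5*x/2 + 1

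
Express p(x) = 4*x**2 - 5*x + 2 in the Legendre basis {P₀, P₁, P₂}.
(10/3)P₀ + (-5)P₁ + (8/3)P₂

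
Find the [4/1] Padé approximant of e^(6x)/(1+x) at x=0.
(918*x**4/155 + 1368*x**3/155 + 234*x**2/31 + 606*x/155 + 1)/(1 - 169*x/155)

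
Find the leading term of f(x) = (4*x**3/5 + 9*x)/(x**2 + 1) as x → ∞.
4*x/5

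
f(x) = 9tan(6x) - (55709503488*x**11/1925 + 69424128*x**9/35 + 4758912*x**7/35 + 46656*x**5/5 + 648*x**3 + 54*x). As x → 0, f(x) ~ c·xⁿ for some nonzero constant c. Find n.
13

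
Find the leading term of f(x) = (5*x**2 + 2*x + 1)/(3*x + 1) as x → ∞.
5*x/3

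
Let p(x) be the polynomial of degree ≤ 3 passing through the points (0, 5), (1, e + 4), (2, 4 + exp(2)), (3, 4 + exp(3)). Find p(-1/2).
-5*exp(3)/16 - 35*e/16 + 99/16 + 21*exp(2)/16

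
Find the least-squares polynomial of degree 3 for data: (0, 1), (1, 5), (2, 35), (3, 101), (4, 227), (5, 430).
2/3 + (5/9)x + (23/12)x² + (109/36)x³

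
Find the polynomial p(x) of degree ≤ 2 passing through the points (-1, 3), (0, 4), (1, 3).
4 - x**2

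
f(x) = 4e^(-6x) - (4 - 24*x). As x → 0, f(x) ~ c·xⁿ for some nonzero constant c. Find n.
2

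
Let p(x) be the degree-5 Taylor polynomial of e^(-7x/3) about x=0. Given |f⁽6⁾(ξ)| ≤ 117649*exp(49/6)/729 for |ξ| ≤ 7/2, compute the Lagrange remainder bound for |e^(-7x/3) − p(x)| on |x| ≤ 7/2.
13841287201*exp(49/6)/33592320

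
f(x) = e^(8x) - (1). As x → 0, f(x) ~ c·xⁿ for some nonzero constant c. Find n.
1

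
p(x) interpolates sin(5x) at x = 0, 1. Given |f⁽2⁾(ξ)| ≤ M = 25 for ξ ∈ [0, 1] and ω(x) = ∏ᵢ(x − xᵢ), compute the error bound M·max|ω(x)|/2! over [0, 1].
25/8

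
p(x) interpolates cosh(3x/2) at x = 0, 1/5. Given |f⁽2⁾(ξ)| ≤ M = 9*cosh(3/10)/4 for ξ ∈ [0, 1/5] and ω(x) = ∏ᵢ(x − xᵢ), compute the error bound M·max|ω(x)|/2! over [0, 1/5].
9*cosh(3/10)/800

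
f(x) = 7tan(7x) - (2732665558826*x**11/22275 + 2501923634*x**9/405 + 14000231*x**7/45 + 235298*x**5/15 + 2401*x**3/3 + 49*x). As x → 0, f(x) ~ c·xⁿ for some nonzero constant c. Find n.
13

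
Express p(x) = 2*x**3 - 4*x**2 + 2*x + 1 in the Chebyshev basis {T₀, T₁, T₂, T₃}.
-T₀ + (7/2)T₁ + (-2)T₂ + (1/2)T₃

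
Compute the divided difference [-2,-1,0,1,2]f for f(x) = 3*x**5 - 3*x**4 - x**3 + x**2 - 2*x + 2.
-3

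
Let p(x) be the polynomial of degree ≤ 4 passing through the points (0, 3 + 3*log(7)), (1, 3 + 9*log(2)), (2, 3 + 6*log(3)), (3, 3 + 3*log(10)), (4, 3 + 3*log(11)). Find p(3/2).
3 + log(648*11**(9/128)*2**(3/4)*3**(7/32)*5**(17/32)*7**(113/128)/35)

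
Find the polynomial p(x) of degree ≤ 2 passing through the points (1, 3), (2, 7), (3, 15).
2*x**2 - 2*x + 3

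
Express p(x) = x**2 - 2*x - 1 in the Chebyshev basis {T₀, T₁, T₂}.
(-1/2)T₀ + (-2)T₁ + (1/2)T₂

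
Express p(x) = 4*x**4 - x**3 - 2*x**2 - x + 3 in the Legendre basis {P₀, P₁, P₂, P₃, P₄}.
(47/15)P₀ + (-8/5)P₁ + (20/21)P₂ + (-2/5)P₃ + (32/35)P₄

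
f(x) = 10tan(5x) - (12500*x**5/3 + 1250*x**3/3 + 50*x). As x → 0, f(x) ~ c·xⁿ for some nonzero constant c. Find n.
7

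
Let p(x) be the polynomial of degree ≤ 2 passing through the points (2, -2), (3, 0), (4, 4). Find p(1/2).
-5/4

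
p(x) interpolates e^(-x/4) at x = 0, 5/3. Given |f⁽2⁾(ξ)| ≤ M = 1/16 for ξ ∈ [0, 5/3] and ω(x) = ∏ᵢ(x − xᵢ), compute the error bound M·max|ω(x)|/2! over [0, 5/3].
25/1152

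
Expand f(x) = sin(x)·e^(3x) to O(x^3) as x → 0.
x + 3*x**2 + O(x**3)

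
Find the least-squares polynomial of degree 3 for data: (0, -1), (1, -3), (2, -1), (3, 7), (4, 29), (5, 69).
-10/9 + (-377/378)x + (-85/63)x² + (47/54)x³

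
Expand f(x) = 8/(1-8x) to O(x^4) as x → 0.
8 + 64*x + 512*x**2 + 4096*x**3 + O(x**4)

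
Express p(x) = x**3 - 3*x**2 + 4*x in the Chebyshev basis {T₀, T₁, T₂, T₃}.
(-3/2)T₀ + (19/4)T₁ + (-3/2)T₂ + (1/4)T₃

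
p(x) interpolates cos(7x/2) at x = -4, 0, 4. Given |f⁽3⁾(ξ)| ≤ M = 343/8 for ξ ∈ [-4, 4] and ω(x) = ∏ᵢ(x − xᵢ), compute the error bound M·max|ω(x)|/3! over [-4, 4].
2744*sqrt(3)/27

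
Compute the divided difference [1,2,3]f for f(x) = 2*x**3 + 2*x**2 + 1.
14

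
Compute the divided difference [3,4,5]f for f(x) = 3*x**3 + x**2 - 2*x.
37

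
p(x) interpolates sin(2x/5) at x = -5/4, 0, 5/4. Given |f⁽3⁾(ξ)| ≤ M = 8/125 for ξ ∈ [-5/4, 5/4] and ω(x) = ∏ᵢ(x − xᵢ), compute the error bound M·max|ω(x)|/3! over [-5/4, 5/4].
sqrt(3)/216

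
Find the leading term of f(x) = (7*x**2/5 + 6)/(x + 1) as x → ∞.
7*x/5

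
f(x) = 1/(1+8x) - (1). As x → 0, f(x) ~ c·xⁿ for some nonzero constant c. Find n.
1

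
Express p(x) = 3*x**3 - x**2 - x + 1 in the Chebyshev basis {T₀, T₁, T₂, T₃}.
(1/2)T₀ + (5/4)T₁ + (-1/2)T₂ + (3/4)T₃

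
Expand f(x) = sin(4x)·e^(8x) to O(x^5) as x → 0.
4*x + 32*x**2 + 352*x**3/3 + 256*x**4 + O(x**5)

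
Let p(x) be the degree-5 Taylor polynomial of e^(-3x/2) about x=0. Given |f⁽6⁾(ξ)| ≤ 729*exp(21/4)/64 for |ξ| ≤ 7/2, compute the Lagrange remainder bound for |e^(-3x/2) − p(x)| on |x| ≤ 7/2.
9529569*exp(21/4)/327680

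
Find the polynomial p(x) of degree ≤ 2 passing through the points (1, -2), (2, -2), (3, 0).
x**2 - 3*x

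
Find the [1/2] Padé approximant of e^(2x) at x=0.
(2*x/3 + 1)/(2*x**2/3 - 4*x/3 + 1)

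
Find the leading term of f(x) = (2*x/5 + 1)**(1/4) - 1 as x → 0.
x/10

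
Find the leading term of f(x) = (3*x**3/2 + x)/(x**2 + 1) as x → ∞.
3*x/2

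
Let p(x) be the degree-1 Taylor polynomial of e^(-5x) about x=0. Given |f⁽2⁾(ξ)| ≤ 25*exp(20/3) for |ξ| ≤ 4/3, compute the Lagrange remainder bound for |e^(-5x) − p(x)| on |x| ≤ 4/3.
200*exp(20/3)/9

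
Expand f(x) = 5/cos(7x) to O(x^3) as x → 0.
5 + 245*x**2/2 + O(x**3)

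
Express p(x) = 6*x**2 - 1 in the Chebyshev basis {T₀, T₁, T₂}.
(2)T₀ + (3)T₂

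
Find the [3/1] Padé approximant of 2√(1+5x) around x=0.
(-125*x**3/32 + 75*x**2/8 + 45*x/4 + 2)/(25*x/8 + 1)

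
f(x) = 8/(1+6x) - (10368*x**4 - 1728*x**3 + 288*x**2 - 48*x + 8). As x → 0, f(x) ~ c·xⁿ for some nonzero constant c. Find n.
5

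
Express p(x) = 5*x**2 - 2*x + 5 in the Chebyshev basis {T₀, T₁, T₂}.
(15/2)T₀ + (-2)T₁ + (5/2)T₂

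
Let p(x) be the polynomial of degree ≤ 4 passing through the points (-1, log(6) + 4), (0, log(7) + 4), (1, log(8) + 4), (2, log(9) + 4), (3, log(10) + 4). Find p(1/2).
log(4*2**(3/32)*3**(83/128)*5**(3/128)*7**(15/32)/3) + 4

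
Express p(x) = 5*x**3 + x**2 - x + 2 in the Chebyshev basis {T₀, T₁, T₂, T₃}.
(5/2)T₀ + (11/4)T₁ + (1/2)T₂ + (5/4)T₃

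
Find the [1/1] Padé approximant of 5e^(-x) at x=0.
(5 - 5*x/2)/(x/2 + 1)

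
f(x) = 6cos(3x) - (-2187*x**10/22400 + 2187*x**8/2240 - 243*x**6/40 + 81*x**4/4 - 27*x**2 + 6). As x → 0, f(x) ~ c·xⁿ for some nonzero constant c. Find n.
12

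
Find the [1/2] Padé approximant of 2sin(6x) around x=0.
12*x/(6*x**2 + 1)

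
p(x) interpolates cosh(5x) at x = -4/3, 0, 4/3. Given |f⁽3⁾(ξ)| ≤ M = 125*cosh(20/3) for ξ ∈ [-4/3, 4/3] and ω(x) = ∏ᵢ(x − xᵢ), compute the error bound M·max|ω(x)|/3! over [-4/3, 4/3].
8000*sqrt(3)*cosh(20/3)/729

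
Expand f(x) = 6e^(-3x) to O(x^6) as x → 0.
6 - 18*x + 27*x**2 - 27*x**3 + 81*x**4/4 - 243*x**5/20 + O(x**6)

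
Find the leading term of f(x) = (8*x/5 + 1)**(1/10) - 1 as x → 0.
4*x/25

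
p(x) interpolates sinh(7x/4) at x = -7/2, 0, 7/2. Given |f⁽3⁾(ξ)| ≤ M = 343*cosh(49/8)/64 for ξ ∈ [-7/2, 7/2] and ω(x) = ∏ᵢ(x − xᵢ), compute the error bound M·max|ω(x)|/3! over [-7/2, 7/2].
117649*sqrt(3)*cosh(49/8)/13824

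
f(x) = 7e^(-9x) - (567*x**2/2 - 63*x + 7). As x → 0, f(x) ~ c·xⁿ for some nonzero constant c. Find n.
3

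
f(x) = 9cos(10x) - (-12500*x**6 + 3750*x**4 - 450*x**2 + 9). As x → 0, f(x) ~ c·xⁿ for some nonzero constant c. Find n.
8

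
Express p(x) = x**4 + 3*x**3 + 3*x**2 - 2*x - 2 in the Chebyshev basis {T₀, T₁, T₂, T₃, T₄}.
(-1/8)T₀ + (1/4)T₁ + (2)T₂ + (3/4)T₃ + (1/8)T₄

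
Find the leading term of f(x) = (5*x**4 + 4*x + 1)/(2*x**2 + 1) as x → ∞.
5*x**2/2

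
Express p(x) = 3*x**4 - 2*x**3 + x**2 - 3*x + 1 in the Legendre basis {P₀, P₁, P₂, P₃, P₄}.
(29/15)P₀ + (-21/5)P₁ + (50/21)P₂ + (-4/5)P₃ + (24/35)P₄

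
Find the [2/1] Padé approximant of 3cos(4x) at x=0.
3 - 24*x**2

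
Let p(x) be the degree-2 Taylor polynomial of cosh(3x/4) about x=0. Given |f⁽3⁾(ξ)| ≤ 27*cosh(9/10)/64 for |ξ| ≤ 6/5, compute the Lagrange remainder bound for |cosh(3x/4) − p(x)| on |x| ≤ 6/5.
243*cosh(9/10)/2000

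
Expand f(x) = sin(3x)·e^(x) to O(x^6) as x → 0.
3*x + 3*x**2 - 3*x**3 - 4*x**4 - x**5/10 + O(x**6)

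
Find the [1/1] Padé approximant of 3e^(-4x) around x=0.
(3 - 6*x)/(2*x + 1)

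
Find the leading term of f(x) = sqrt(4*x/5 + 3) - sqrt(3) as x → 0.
2*sqrt(3)*x/15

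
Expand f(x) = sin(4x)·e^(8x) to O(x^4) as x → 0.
4*x + 32*x**2 + 352*x**3/3 + O(x**4)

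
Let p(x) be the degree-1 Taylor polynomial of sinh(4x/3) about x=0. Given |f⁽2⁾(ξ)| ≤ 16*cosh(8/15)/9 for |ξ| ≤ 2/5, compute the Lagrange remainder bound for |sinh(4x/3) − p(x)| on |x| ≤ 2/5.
32*cosh(8/15)/225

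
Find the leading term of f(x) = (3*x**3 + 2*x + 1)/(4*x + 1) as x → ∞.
3*x**2/4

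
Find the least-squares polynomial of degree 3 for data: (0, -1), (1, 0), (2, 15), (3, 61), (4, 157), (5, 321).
-22/21 + (5/9)x + (-199/84)x² + (109/36)x³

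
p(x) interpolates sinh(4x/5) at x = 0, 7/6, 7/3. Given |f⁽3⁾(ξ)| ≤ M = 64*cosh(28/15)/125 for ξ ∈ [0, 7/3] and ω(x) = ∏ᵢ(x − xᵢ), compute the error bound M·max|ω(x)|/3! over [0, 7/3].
2744*sqrt(3)*cosh(28/15)/91125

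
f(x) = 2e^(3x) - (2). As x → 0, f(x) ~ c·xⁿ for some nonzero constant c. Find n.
1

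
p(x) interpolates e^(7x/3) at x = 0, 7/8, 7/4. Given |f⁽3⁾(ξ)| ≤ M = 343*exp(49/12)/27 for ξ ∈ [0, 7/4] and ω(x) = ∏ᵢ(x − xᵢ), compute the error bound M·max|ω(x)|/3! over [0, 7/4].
117649*sqrt(3)*exp(49/12)/373248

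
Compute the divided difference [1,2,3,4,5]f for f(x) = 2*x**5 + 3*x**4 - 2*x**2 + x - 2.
33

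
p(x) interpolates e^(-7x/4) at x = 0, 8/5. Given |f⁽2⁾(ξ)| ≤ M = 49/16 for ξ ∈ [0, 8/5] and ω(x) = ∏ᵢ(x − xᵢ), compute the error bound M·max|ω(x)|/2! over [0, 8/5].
49/50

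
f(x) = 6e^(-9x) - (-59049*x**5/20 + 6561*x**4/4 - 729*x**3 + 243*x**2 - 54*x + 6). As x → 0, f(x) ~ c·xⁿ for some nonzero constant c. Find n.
6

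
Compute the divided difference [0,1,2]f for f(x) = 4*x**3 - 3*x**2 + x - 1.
9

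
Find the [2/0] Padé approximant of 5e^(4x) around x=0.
40*x**2 + 20*x + 5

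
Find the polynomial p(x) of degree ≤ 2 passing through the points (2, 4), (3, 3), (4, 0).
-x**2 + 4*x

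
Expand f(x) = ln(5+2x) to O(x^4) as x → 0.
log(5) + 2*x/5 - 2*x**2/25 + 8*x**3/375 + O(x**4)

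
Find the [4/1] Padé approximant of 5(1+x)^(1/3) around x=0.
(5*x**4/243 - 8*x**3/81 + 2*x**2/3 + 16*x/3 + 5)/(11*x/15 + 1)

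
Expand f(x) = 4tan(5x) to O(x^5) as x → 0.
20*x + 500*x**3/3 + O(x**5)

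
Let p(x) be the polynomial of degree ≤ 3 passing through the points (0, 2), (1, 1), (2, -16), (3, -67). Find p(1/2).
19/8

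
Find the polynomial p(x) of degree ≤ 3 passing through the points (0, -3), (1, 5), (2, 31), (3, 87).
2*x**3 + 3*x**2 + 3*x - 3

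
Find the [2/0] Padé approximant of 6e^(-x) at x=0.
3*x**2 - 6*x + 6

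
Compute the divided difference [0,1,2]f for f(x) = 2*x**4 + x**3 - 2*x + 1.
17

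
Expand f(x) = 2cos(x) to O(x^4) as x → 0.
2 - x**2 + O(x**4)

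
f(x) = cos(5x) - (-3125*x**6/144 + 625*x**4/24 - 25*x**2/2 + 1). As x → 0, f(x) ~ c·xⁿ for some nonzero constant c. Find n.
8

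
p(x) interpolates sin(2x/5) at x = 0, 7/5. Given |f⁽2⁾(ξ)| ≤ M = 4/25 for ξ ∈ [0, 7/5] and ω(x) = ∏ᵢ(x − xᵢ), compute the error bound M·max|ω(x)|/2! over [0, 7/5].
49/1250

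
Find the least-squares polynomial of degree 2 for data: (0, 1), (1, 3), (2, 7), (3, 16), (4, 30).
47/35 + (-83/70)x + (29/14)x²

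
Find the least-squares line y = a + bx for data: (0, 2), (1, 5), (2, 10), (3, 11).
a = 11/5, b = 16/5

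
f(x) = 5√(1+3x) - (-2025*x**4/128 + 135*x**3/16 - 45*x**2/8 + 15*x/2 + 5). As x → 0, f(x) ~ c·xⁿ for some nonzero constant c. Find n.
5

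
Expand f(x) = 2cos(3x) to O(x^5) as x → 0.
2 - 9*x**2 + 27*x**4/4 + O(x**5)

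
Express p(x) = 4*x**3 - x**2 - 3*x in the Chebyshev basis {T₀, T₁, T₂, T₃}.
(-1/2)T₀ + (-1/2)T₂ + T₃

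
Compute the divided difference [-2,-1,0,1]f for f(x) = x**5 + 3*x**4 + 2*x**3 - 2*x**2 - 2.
1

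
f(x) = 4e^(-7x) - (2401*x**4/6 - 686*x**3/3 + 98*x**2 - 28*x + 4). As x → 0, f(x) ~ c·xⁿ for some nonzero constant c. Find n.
5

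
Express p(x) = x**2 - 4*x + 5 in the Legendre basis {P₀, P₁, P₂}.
(16/3)P₀ + (-4)P₁ + (2/3)P₂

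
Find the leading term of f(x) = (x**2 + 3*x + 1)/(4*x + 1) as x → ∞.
x/4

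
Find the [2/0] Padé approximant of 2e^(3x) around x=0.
9*x**2 + 6*x + 2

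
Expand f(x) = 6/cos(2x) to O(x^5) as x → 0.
6 + 12*x**2 + 20*x**4 + O(x**5)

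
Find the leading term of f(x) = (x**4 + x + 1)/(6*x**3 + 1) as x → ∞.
x/6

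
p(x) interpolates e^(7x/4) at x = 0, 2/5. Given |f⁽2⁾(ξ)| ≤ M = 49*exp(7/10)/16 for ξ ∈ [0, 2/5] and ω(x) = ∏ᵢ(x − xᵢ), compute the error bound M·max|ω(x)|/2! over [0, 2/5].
49*exp(7/10)/800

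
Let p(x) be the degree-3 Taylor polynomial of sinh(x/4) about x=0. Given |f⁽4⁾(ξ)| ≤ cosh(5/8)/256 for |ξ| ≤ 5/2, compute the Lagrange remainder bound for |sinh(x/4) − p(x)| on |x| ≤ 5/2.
625*cosh(5/8)/98304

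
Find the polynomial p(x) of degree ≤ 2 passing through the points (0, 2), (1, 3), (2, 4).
x + 2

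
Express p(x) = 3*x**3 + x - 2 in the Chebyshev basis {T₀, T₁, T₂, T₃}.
(-2)T₀ + (13/4)T₁ + (3/4)T₃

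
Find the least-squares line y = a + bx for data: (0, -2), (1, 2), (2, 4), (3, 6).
a = -7/5, b = 13/5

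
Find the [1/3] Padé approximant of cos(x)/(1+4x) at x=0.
(1 - 5*x/48)/(187*x**3/96 + x**2/12 + 187*x/48 + 1)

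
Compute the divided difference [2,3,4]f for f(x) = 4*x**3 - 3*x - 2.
36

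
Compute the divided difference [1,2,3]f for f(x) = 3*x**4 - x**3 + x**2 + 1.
70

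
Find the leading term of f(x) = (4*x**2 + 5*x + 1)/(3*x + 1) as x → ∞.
4*x/3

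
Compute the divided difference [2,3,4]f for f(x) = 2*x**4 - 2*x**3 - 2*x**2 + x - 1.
90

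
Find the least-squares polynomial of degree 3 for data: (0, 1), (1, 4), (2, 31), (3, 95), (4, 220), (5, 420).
37/42 + (-319/252)x + (79/42)x² + (109/36)x³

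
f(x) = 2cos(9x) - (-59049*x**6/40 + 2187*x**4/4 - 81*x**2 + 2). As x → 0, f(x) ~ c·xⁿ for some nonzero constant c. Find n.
8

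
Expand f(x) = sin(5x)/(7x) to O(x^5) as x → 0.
5/7 - 125*x**2/42 + 625*x**4/168 + O(x**5)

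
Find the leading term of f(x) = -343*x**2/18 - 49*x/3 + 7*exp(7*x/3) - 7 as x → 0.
2401*x**3/162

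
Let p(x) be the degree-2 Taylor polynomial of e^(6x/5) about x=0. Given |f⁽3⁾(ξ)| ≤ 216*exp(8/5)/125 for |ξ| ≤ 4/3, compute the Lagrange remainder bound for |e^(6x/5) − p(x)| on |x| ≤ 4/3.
256*exp(8/5)/375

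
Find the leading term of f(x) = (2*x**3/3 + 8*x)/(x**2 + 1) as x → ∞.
2*x/3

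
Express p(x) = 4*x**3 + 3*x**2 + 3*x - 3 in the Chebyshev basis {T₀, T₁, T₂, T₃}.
(-3/2)T₀ + (6)T₁ + (3/2)T₂ + T₃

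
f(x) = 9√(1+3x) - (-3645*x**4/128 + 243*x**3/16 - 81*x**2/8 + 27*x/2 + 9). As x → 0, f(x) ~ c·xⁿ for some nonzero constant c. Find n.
5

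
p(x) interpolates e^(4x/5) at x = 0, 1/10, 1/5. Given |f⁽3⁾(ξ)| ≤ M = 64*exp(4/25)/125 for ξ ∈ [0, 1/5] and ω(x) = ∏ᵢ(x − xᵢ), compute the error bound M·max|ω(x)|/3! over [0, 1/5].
8*sqrt(3)*exp(4/25)/421875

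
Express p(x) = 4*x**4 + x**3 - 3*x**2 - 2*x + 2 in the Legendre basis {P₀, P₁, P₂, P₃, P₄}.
(9/5)P₀ + (-7/5)P₁ + (2/7)P₂ + (2/5)P₃ + (32/35)P₄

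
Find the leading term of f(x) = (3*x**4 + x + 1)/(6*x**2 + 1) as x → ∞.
x**2/2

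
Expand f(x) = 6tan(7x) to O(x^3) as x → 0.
42*x + O(x**3)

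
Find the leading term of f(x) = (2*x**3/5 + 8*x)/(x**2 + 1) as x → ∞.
2*x/5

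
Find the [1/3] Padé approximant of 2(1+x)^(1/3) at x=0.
(5*x/3 + 2)/(x**3/81 - x**2/18 + x/2 + 1)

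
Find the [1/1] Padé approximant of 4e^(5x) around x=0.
(10*x + 4)/(1 - 5*x/2)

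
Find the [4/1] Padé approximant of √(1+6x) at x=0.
(243*x**4/40 - 27*x**3/5 + 81*x**2/10 + 36*x/5 + 1)/(21*x/5 + 1)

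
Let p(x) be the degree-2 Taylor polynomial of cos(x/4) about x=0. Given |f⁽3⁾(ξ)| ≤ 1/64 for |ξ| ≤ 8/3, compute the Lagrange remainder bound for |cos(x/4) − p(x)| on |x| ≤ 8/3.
4/81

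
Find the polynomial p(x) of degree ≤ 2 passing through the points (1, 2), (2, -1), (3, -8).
-2*x**2 + 3*x + 1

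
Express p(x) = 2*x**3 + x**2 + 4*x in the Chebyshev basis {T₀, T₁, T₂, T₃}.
(1/2)T₀ + (11/2)T₁ + (1/2)T₂ + (1/2)T₃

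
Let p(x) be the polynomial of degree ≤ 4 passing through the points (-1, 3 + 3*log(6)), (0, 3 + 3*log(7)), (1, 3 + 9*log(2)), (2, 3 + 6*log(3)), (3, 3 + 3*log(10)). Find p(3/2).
3 + log(576*15**(113/128)*2**(9/32)*7**(17/32)/35)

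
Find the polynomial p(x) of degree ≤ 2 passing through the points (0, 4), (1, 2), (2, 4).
2*x**2 - 4*x + 4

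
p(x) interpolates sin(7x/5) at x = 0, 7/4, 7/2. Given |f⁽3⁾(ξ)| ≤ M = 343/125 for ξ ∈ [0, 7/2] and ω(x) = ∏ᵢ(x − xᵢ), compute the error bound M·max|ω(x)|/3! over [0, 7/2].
117649*sqrt(3)/216000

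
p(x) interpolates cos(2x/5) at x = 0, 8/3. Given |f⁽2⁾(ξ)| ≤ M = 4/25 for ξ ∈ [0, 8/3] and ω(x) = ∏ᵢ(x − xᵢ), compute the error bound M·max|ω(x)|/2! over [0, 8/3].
32/225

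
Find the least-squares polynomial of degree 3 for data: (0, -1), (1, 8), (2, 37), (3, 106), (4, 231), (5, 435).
-67/63 + (2095/378)x + (113/252)x² + (343/108)x³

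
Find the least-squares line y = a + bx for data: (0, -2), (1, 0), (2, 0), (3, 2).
a = -9/5, b = 6/5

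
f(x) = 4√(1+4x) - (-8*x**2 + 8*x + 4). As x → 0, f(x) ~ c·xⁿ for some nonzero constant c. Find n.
3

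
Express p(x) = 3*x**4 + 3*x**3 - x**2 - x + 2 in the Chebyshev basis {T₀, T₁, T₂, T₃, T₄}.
(21/8)T₀ + (5/4)T₁ + T₂ + (3/4)T₃ + (3/8)T₄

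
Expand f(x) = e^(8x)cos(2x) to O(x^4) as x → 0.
1 + 8*x + 30*x**2 + 208*x**3/3 + O(x**4)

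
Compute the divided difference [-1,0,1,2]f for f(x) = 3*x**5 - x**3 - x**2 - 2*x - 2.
14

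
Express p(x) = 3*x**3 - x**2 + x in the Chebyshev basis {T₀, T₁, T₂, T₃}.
(-1/2)T₀ + (13/4)T₁ + (-1/2)T₂ + (3/4)T₃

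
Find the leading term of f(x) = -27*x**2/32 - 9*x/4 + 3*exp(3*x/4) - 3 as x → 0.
27*x**3/128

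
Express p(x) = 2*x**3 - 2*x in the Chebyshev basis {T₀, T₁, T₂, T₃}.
(-1/2)T₁ + (1/2)T₃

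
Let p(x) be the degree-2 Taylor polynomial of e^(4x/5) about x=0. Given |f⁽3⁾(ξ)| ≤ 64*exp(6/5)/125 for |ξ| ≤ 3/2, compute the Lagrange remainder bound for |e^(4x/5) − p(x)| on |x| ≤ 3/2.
36*exp(6/5)/125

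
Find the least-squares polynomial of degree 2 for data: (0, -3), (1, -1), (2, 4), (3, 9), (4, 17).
-108/35 + (11/7)x + (6/7)x²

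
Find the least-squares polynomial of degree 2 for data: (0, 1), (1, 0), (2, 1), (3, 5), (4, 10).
33/35 + (-139/70)x + (15/14)x²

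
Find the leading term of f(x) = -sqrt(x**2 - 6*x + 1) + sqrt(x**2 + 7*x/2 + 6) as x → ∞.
19/4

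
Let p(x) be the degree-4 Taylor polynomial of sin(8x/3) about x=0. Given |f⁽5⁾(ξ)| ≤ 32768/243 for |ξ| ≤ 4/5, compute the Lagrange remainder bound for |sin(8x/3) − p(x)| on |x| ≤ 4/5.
4194304/11390625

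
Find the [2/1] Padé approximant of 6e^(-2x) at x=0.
(4*x**2 - 8*x + 6)/(2*x/3 + 1)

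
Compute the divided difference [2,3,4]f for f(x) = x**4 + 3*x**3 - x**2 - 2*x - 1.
81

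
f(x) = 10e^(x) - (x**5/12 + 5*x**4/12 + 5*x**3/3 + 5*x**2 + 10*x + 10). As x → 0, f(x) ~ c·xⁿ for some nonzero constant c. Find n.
6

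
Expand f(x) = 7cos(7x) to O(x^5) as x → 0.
7 - 343*x**2/2 + 16807*x**4/24 + O(x**5)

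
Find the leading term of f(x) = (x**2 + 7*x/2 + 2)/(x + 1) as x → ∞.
x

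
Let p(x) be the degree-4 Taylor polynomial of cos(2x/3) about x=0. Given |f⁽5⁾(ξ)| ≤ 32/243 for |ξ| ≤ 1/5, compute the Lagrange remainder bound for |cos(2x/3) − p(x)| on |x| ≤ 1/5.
4/11390625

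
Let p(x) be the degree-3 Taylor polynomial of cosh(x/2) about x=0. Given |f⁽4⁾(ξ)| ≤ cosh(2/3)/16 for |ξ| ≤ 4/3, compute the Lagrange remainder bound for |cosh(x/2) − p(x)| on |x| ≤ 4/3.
2*cosh(2/3)/243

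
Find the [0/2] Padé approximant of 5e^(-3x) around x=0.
5/(9*x**2/2 + 3*x + 1)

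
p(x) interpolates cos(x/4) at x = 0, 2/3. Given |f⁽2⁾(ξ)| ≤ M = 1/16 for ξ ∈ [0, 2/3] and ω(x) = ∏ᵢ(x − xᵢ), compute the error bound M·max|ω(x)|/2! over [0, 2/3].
1/288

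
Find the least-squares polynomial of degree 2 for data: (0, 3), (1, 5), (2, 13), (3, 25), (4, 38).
88/35 + (11/7)x + (13/7)x²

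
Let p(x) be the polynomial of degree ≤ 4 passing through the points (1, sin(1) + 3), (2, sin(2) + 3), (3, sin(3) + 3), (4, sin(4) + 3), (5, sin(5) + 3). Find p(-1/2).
-693*sin(2)/32 + 315*sin(5)/128 + 3 + 1485*sin(3)/64 + 1155*sin(1)/128 - 385*sin(4)/32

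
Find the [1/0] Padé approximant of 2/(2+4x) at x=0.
1 - 2*x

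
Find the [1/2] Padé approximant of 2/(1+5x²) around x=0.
2/(5*x**2 + 1)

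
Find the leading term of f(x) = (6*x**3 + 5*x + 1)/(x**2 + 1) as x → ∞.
6*x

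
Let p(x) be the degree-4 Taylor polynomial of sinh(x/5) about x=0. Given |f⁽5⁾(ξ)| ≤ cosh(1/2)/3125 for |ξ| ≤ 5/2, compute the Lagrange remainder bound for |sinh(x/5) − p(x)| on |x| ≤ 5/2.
cosh(1/2)/3840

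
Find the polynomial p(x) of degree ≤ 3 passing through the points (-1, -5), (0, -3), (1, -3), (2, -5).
-x**2 + x - 3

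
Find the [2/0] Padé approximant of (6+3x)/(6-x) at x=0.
x**2/9 + 2*x/3 + 1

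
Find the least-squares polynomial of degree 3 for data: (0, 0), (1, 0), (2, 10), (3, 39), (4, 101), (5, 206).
-1/14 + (-23/84)x + (-9/7)x² + (23/12)x³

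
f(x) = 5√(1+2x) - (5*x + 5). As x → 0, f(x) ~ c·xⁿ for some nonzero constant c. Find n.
2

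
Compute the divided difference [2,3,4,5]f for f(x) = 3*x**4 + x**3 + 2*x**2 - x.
43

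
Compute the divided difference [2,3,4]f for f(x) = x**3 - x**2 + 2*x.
8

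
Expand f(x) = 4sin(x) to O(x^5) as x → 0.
4*x - 2*x**3/3 + O(x**5)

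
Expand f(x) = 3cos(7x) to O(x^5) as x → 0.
3 - 147*x**2/2 + 2401*x**4/8 + O(x**5)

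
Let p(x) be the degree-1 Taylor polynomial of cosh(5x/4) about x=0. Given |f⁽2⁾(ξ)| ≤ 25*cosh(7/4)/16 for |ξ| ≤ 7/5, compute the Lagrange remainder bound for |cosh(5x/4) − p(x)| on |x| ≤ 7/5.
49*cosh(7/4)/32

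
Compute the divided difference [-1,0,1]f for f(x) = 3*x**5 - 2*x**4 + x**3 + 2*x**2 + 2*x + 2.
0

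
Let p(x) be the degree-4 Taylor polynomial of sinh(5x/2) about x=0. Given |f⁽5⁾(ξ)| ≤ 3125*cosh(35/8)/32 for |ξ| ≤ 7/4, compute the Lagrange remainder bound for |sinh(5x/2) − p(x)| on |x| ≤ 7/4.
10504375*cosh(35/8)/786432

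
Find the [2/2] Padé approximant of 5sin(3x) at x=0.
15*x/(3*x**2/2 + 1)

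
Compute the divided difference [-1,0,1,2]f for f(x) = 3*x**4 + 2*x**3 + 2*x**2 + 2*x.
8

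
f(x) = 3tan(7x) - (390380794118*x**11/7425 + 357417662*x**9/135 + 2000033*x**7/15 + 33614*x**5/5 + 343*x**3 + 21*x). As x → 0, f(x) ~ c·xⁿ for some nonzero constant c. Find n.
13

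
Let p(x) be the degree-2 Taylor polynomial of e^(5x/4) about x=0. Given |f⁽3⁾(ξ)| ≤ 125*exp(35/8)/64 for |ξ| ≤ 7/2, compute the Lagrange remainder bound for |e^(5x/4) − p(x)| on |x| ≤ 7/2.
42875*exp(35/8)/3072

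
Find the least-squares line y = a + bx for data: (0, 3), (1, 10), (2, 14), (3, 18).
a = 39/10, b = 49/10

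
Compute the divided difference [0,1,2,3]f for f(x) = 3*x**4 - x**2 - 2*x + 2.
18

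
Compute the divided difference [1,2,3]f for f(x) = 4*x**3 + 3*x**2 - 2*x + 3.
27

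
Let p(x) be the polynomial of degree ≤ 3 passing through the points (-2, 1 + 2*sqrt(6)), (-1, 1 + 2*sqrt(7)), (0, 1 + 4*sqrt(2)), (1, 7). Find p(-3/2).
-5*sqrt(2)/4 + 11/8 + 5*sqrt(6)/8 + 15*sqrt(7)/8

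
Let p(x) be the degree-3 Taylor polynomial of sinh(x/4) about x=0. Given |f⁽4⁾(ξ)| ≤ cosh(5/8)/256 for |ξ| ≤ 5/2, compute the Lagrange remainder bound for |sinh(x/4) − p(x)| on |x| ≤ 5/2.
625*cosh(5/8)/98304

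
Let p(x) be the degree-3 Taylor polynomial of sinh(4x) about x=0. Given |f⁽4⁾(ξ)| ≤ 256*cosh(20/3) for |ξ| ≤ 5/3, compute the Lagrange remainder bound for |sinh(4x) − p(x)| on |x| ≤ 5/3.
20000*cosh(20/3)/243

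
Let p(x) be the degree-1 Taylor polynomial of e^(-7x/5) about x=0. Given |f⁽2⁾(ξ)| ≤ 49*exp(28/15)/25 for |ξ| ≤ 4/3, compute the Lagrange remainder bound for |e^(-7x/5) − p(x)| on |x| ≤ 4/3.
392*exp(28/15)/225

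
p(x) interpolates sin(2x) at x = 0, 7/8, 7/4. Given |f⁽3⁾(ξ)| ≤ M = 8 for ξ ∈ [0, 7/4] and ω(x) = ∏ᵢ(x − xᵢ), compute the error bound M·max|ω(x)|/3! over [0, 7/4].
343*sqrt(3)/1728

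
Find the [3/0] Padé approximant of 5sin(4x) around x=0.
-160*x**3/3 + 20*x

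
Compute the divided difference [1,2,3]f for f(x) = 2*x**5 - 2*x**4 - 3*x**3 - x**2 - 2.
111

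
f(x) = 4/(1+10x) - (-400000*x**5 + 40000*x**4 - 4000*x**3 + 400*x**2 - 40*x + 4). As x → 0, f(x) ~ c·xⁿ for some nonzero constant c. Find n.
6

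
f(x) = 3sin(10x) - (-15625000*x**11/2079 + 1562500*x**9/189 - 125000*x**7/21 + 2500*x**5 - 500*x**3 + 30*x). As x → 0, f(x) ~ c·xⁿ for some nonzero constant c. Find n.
13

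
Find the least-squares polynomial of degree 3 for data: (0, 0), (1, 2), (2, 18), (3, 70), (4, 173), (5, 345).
23/126 + (-713/756)x + (-209/252)x² + (80/27)x³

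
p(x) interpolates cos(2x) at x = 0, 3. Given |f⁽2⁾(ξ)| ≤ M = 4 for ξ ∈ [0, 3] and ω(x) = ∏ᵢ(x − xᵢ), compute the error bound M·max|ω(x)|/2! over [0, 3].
9/2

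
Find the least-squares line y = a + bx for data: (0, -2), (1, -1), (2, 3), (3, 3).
a = -21/10, b = 19/10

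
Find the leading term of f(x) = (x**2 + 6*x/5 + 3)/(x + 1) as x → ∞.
x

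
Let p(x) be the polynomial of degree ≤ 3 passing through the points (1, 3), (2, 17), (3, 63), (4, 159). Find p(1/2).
19/8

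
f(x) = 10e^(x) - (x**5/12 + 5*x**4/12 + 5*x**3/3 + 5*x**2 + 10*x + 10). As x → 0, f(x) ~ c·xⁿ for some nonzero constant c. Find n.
6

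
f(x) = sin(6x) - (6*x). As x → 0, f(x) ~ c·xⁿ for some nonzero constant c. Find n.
3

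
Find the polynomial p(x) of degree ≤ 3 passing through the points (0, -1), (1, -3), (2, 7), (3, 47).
3*x**3 - 3*x**2 - 2*x - 1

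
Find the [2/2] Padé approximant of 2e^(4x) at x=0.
(8*x**2/3 + 4*x + 2)/(4*x**2/3 - 2*x + 1)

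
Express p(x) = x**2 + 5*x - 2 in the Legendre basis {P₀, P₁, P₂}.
(-5/3)P₀ + (5)P₁ + (2/3)P₂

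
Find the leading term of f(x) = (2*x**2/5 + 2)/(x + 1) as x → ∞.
2*x/5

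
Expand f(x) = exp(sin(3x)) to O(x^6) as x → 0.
1 + 3*x + 9*x**2/2 - 81*x**4/8 - 81*x**5/5 + O(x**6)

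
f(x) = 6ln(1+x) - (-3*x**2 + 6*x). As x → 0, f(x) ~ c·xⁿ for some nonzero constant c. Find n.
3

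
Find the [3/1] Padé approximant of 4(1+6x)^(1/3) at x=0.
(-32*x**3/3 + 16*x**2 + 24*x + 4)/(4*x + 1)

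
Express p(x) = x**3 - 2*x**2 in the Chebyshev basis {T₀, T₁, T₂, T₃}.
-T₀ + (3/4)T₁ - T₂ + (1/4)T₃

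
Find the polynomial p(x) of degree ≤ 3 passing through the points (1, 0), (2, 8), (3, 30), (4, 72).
x**3 + x**2 - 2*x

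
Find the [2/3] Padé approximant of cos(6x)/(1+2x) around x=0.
(1 - 15*x**2)/(6*x**3 + 3*x**2 + 2*x + 1)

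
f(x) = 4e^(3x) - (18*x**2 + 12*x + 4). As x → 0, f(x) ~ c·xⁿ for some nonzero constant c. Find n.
3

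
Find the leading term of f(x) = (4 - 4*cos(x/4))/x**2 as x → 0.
1/8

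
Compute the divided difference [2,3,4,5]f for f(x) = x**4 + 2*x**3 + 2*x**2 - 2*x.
16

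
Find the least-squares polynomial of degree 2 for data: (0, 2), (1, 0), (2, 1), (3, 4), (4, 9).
66/35 + (-97/35)x + (8/7)x²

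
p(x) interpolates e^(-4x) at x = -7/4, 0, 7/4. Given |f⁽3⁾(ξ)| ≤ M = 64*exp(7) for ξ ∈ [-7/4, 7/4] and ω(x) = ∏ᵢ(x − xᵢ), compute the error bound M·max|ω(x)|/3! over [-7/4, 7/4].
343*sqrt(3)*exp(7)/27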